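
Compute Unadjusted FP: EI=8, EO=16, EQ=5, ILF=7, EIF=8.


UFP = EI*4 + EO*5 + EQ*4 + ILF*10 + EIF*7
UFP = 8*4 + 16*5 + 5*4 + 7*10 + 8*7
UFP = 32 + 80 + 20 + 70 + 56
UFP = 258

258


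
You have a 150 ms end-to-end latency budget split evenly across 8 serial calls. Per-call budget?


Formula: per_stage = total_budget / stages
per_stage = 150 / 8
per_stage = 18.75 ms

18.75 ms


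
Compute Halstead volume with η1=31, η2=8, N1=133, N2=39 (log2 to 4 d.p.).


Formula: V = N * log2(η), where N = N1 + N2 and η = η1 + η2
η = 31 + 8 = 39
N = 133 + 39 = 172
log2(39) ≈ 5.2854
V = 172 * 5.2854 = 909.09

909.09


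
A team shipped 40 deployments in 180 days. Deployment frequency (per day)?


Formula: deployments per day = releases / days
= 40 / 180
= 0.222 deploys/day
(equivalently, 1.56 deploys/week)

0.222 deploys/day


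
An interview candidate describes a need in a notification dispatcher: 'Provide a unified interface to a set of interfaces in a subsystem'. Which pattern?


This matches the Facade pattern

Facade


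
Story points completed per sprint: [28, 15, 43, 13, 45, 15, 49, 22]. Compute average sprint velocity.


Formula: Avg velocity = Total points / Number of sprints
Points: [28, 15, 43, 13, 45, 15, 49, 22]
Sum = 28 + 15 + 43 + 13 + 45 + 15 + 49 + 22 = 230
Avg velocity = 230 / 8 = 28.75 points/sprint

28.75 points/sprint


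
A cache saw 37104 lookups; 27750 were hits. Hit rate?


Formula: hit rate = hits / (hits + misses) * 100
hit rate = 27750 / (27750 + 9354) * 100
hit rate = 27750 / 37104 * 100
hit rate = 74.79%

74.79%


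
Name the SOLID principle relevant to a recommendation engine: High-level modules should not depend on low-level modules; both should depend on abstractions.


This describes the Dependency Inversion Principle (DIP)

Dependency Inversion Principle (DIP)


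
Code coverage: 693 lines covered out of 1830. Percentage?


Coverage = covered / total * 100
Coverage = 693 / 1830 * 100
Coverage = 37.87%

37.87%


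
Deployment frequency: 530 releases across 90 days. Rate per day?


Formula: deployments per day = releases / days
= 530 / 90
= 5.889 deploys/day
(equivalently, 41.22 deploys/week)

5.889 deploys/day


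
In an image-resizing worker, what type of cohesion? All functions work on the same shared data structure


Reasoning: Functions share data
Type: Communicational cohesion

Communicational cohesion


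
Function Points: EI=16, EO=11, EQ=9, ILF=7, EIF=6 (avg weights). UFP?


UFP = EI*4 + EO*5 + EQ*4 + ILF*10 + EIF*7
UFP = 16*4 + 11*5 + 9*4 + 7*10 + 6*7
UFP = 64 + 55 + 36 + 70 + 42
UFP = 267

267


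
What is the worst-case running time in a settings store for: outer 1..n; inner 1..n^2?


Reasoning: n times n^2
Complexity: O(n^3)

O(n^3)


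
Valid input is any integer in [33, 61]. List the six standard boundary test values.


Range: [33, 61]
Boundaries: just below min, min, min+1, max-1, max, just above max
Values: [32, 33, 34, 60, 61, 62]

[32, 33, 34, 60, 61, 62]


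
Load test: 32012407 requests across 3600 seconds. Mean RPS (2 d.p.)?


Formula: throughput = requests / seconds
throughput = 32012407 / 3600
throughput = 8892.34 requests/second

8892.34 requests/second


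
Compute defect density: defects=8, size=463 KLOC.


Defect density = defects / KLOC
Defect density = 8 / 463
Defect density = 0.017 defects/KLOC

0.017 defects/KLOC


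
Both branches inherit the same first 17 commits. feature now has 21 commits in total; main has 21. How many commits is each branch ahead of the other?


Common ancestor: commit #17
feature commits after divergence: 21 - 17 = 4
main commits after divergence: 21 - 17 = 4
feature is 4 commits ahead of main
main is 4 commits ahead of feature

feature ahead: 4, main ahead: 4


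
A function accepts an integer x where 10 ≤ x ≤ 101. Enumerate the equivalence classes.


Valid range: [10, 101]
Class 1: x < 10 — invalid
Class 2: 10 ≤ x ≤ 101 — valid
Class 3: x > 101 — invalid
Total equivalence classes: 3

3 equivalence classes


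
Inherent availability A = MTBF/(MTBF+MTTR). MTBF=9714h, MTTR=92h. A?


Availability = MTBF / (MTBF + MTTR)
Availability = 9714 / (9714 + 92)
Availability = 9714 / 9806
Availability = 99.0618%

99.0618%


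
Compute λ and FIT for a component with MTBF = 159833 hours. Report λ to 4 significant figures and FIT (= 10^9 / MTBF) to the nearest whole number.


Formula: λ = 1 / MTBF; FIT = λ × 1e9 = 1e9 / MTBF
λ = 1 / 159833 ≈ 6.257e-06 failures/hour
FIT = 1e9 / 159833 ≈ 6257 failures per 1e9 hours (nearest whole number)

λ = 6.257e-06 /h, FIT = 6257


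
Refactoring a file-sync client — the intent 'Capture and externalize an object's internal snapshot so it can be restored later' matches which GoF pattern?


This matches the Memento pattern

Memento


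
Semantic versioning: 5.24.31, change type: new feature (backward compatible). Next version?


Current: 5.24.31
Change category: 'new feature (backward compatible)' → minor bump
SemVer rule: minor bump → increment MINOR, reset PATCH to 0 (MAJOR unchanged)
New: 5.25.0

5.25.0


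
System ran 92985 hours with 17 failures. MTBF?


Formula: MTBF = Total operating time / Number of failures
MTBF = 92985 / 17
MTBF = 5469.71 hours

5469.71 hours


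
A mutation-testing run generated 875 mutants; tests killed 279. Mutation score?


Mutation score = killed / total * 100
Mutation score = 279 / 875 * 100
Mutation score = 31.89%

31.89%


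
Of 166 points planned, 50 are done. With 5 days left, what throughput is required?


Formula: Required rate = Remaining points / Days left
Remaining = 166 - 50 = 116 points
Required rate = 116 / 5 = 23.2 points/day

23.2 points/day


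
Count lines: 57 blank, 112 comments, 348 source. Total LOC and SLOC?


Total LOC = blank + comment + code
Total LOC = 57 + 112 + 348 = 517
SLOC (source only) = code = 348

Total LOC: 517, SLOC: 348


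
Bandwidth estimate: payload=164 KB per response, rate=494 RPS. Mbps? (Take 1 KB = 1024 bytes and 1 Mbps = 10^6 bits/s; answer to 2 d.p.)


Formula: Mbps = payload_bytes * RPS * 8 / 1e6
Payload per request = 164 KB = 164 * 1024 = 167936 bytes
Total bytes/sec = 167936 * 494 = 82960384
Total bits/sec = 82960384 * 8 = 663683072
Mbps = 663683072 / 1e6 = 663.68

663.68 Mbps


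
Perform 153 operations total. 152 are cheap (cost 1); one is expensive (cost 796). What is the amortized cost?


Formula: Amortized cost = Total cost / Operations
Total cost = (152 * 1) + (1 * 796)
Total cost = 152 + 796 = 948
Amortized = 948 / 153 = 6.1961

6.1961


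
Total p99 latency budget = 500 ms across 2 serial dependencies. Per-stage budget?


Formula: per_stage = total_budget / stages
per_stage = 500 / 2
per_stage = 250.0 ms

250.0 ms


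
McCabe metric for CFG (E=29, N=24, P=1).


Formula: V(G) = E - N + 2P
V(G) = 29 - 24 + 2*1
V(G) = 5 + 2
V(G) = 7

7


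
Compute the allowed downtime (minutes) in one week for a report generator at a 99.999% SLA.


Formula: allowed downtime = period * (100 - SLA) / 100
Period (week) = 10080 minutes
Unavailability fraction = (100 - 99.999) / 100
Allowed downtime = 10080 * (100 - 99.999) / 100
Allowed downtime = 0.1008 minutes

0.1008 minutes


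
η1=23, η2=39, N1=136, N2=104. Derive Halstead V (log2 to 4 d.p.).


Formula: V = N * log2(η), where N = N1 + N2 and η = η1 + η2
η = 23 + 39 = 62
N = 136 + 104 = 240
log2(62) ≈ 5.9542
V = 240 * 5.9542 = 1429.01

1429.01


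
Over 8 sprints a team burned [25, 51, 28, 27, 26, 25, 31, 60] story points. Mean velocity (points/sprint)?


Formula: Avg velocity = Total points / Number of sprints
Points: [25, 51, 28, 27, 26, 25, 31, 60]
Sum = 25 + 51 + 28 + 27 + 26 + 25 + 31 + 60 = 273
Avg velocity = 273 / 8 = 34.13 points/sprint

34.13 points/sprint


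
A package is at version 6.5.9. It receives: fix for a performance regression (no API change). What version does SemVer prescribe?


Current: 6.5.9
Change category: 'fix for a performance regression (no API change)' → patch bump
SemVer rule: patch bump → increment PATCH (MAJOR and MINOR unchanged)
New: 6.5.10

6.5.10


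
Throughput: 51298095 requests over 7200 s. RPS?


Formula: throughput = requests / seconds
throughput = 51298095 / 7200
throughput = 7124.74 requests/second

7124.74 requests/second


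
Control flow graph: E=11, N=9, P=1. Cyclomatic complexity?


Formula: V(G) = E - N + 2P
V(G) = 11 - 9 + 2*1
V(G) = 2 + 2
V(G) = 4

4


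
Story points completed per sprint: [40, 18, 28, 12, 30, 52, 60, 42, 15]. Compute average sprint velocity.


Formula: Avg velocity = Total points / Number of sprints
Points: [40, 18, 28, 12, 30, 52, 60, 42, 15]
Sum = 40 + 18 + 28 + 12 + 30 + 52 + 60 + 42 + 15 = 297
Avg velocity = 297 / 9 = 33.0 points/sprint

33.0 points/sprint


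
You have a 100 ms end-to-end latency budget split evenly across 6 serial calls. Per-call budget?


Formula: per_stage = total_budget / stages
per_stage = 100 / 6
per_stage = 16.67 ms

16.67 ms


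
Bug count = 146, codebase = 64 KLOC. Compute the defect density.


Defect density = defects / KLOC
Defect density = 146 / 64
Defect density = 2.281 defects/KLOC

2.281 defects/KLOC


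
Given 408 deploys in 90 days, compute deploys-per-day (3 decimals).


Formula: deployments per day = releases / days
= 408 / 90
= 4.533 deploys/day
(equivalently, 31.73 deploys/week)

4.533 deploys/day


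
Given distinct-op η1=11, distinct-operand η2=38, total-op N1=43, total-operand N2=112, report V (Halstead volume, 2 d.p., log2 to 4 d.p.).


Formula: V = N * log2(η), where N = N1 + N2 and η = η1 + η2
η = 11 + 38 = 49
N = 43 + 112 = 155
log2(49) ≈ 5.6147
V = 155 * 5.6147 = 870.28

870.28


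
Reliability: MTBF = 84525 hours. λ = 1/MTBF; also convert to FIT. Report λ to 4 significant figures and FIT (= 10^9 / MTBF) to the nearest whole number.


Formula: λ = 1 / MTBF; FIT = λ × 1e9 = 1e9 / MTBF
λ = 1 / 84525 ≈ 1.183e-05 failures/hour
FIT = 1e9 / 84525 ≈ 11831 failures per 1e9 hours (nearest whole number)

λ = 1.183e-05 /h, FIT = 11831


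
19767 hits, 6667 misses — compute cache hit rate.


Formula: hit rate = hits / (hits + misses) * 100
hit rate = 19767 / (19767 + 6667) * 100
hit rate = 19767 / 26434 * 100
hit rate = 74.78%

74.78%


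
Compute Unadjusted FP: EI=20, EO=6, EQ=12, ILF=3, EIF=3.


UFP = EI*4 + EO*5 + EQ*4 + ILF*10 + EIF*7
UFP = 20*4 + 6*5 + 12*4 + 3*10 + 3*7
UFP = 80 + 30 + 48 + 30 + 21
UFP = 209

209


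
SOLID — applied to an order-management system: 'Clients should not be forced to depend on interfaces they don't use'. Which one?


This describes the Interface Segregation Principle (ISP)

Interface Segregation Principle (ISP)


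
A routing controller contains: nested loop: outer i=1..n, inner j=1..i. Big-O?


Reasoning: triangle: n(n+1)/2 ~ n^2/2
Complexity: O(n^2)

O(n^2)


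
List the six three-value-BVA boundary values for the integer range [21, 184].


Range: [21, 184]
Boundaries: just below min, min, min+1, max-1, max, just above max
Values: [20, 21, 22, 183, 184, 185]

[20, 21, 22, 183, 184, 185]


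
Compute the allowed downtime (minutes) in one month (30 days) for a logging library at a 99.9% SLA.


Formula: allowed downtime = period * (100 - SLA) / 100
Period (month (30 days)) = 43200 minutes
Unavailability fraction = (100 - 99.9) / 100
Allowed downtime = 43200 * (100 - 99.9) / 100
Allowed downtime = 43.2 minutes

43.2 minutes


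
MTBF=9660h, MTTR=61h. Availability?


Availability = MTBF / (MTBF + MTTR)
Availability = 9660 / (9660 + 61)
Availability = 9660 / 9721
Availability = 99.3725%

99.3725%


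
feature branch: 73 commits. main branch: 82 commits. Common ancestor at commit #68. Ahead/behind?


Common ancestor: commit #68
feature commits after divergence: 73 - 68 = 5
main commits after divergence: 82 - 68 = 14
feature is 5 commits ahead of main
main is 14 commits ahead of feature

feature ahead: 5, main ahead: 14


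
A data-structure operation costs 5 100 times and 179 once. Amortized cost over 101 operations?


Formula: Amortized cost = Total cost / Operations
Total cost = (100 * 5) + (1 * 179)
Total cost = 500 + 179 = 679
Amortized = 679 / 101 = 6.7228

6.7228


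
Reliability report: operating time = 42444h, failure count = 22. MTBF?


Formula: MTBF = Total operating time / Number of failures
MTBF = 42444 / 22
MTBF = 1929.27 hours

1929.27 hours


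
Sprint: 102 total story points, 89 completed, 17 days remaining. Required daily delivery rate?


Formula: Required rate = Remaining points / Days left
Remaining = 102 - 89 = 13 points
Required rate = 13 / 17 = 0.76 points/day

0.76 points/day


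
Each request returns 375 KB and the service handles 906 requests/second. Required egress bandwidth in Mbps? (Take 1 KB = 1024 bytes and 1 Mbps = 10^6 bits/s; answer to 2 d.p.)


Formula: Mbps = payload_bytes * RPS * 8 / 1e6
Payload per request = 375 KB = 375 * 1024 = 384000 bytes
Total bytes/sec = 384000 * 906 = 347904000
Total bits/sec = 347904000 * 8 = 2783232000
Mbps = 2783232000 / 1e6 = 2783.23

2783.23 Mbps


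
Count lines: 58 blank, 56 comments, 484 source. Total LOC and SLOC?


Total LOC = blank + comment + code
Total LOC = 58 + 56 + 484 = 598
SLOC (source only) = code = 484

Total LOC: 598, SLOC: 484


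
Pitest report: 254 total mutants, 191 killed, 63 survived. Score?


Mutation score = killed / total * 100
Mutation score = 191 / 254 * 100
Mutation score = 75.2%

75.2%


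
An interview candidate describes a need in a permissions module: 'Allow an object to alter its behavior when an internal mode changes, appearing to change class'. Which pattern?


This matches the State pattern

State


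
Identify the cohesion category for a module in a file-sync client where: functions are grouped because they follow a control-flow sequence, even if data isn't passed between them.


Reasoning: Grouped by order of execution within a routine, not by data flow
Type: Procedural cohesion

Procedural cohesion


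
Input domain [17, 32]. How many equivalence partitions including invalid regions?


Valid range: [17, 32]
Class 1: x < 17 — invalid
Class 2: 17 ≤ x ≤ 32 — valid
Class 3: x > 32 — invalid
Total equivalence classes: 3

3 equivalence classes


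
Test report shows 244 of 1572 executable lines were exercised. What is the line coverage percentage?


Coverage = covered / total * 100
Coverage = 244 / 1572 * 100
Coverage = 15.52%

15.52%


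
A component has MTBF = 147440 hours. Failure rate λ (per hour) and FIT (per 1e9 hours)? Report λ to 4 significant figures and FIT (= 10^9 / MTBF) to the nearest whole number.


Formula: λ = 1 / MTBF; FIT = λ × 1e9 = 1e9 / MTBF
λ = 1 / 147440 ≈ 6.782e-06 failures/hour
FIT = 1e9 / 147440 ≈ 6782 failures per 1e9 hours (nearest whole number)

λ = 6.782e-06 /h, FIT = 6782


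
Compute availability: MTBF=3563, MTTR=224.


Availability = MTBF / (MTBF + MTTR)
Availability = 3563 / (3563 + 224)
Availability = 3563 / 3787
Availability = 94.085%

94.085%


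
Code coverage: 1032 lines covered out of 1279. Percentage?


Coverage = covered / total * 100
Coverage = 1032 / 1279 * 100
Coverage = 80.69%

80.69%


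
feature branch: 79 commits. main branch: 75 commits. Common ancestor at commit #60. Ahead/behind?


Common ancestor: commit #60
feature commits after divergence: 79 - 60 = 19
main commits after divergence: 75 - 60 = 15
feature is 19 commits ahead of main
main is 15 commits ahead of feature

feature ahead: 19, main ahead: 15


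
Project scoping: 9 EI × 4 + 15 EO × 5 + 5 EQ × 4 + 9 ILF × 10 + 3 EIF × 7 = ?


UFP = EI*4 + EO*5 + EQ*4 + ILF*10 + EIF*7
UFP = 9*4 + 15*5 + 5*4 + 9*10 + 3*7
UFP = 36 + 75 + 20 + 90 + 21
UFP = 242

242


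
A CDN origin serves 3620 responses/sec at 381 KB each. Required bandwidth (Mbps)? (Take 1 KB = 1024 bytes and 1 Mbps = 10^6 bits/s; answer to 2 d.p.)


Formula: Mbps = payload_bytes * RPS * 8 / 1e6
Payload per request = 381 KB = 381 * 1024 = 390144 bytes
Total bytes/sec = 390144 * 3620 = 1412321280
Total bits/sec = 1412321280 * 8 = 11298570240
Mbps = 11298570240 / 1e6 = 11298.57

11298.57 Mbps


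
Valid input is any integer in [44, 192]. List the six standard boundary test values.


Range: [44, 192]
Boundaries: just below min, min, min+1, max-1, max, just above max
Values: [43, 44, 45, 191, 192, 193]

[43, 44, 45, 191, 192, 193]


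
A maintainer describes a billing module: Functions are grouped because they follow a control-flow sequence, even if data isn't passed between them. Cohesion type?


Reasoning: Grouped by order of execution within a routine, not by data flow
Type: Procedural cohesion

Procedural cohesion


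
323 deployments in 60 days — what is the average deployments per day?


Formula: deployments per day = releases / days
= 323 / 60
= 5.383 deploys/day
(equivalently, 37.68 deploys/week)

5.383 deploys/day


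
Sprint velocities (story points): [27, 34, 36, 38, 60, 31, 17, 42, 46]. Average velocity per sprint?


Formula: Avg velocity = Total points / Number of sprints
Points: [27, 34, 36, 38, 60, 31, 17, 42, 46]
Sum = 27 + 34 + 36 + 38 + 60 + 31 + 17 + 42 + 46 = 331
Avg velocity = 331 / 9 = 36.78 points/sprint

36.78 points/sprint


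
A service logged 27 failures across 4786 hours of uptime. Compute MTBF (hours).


Formula: MTBF = Total operating time / Number of failures
MTBF = 4786 / 27
MTBF = 177.26 hours

177.26 hours


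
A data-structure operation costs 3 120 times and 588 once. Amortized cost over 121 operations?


Formula: Amortized cost = Total cost / Operations
Total cost = (120 * 3) + (1 * 588)
Total cost = 360 + 588 = 948
Amortized = 948 / 121 = 7.8347

7.8347


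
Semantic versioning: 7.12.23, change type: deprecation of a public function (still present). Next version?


Current: 7.12.23
Change category: 'deprecation of a public function (still present)' → minor bump
SemVer rule: minor bump → increment MINOR, reset PATCH to 0 (MAJOR unchanged)
New: 7.13.0

7.13.0


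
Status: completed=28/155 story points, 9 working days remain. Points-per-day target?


Formula: Required rate = Remaining points / Days left
Remaining = 155 - 28 = 127 points
Required rate = 127 / 9 = 14.11 points/day

14.11 points/day


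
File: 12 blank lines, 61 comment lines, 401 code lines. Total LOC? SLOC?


Total LOC = blank + comment + code
Total LOC = 12 + 61 + 401 = 474
SLOC (source only) = code = 401

Total LOC: 474, SLOC: 401


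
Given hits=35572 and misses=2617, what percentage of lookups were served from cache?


Formula: hit rate = hits / (hits + misses) * 100
hit rate = 35572 / (35572 + 2617) * 100
hit rate = 35572 / 38189 * 100
hit rate = 93.15%

93.15%


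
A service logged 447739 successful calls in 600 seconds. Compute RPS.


Formula: throughput = requests / seconds
throughput = 447739 / 600
throughput = 746.23 requests/second

746.23 requests/second


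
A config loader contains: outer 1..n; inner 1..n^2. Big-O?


Reasoning: n times n^2
Complexity: O(n^3)

O(n^3)


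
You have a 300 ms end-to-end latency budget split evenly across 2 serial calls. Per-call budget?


Formula: per_stage = total_budget / stages
per_stage = 300 / 2
per_stage = 150.0 ms

150.0 ms


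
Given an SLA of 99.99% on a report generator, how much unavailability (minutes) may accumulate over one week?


Formula: allowed downtime = period * (100 - SLA) / 100
Period (week) = 10080 minutes
Unavailability fraction = (100 - 99.99) / 100
Allowed downtime = 10080 * (100 - 99.99) / 100
Allowed downtime = 1.008 minutes

1.008 minutes


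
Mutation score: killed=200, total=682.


Mutation score = killed / total * 100
Mutation score = 200 / 682 * 100
Mutation score = 29.33%

29.33%


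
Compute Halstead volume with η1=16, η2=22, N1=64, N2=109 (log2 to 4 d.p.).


Formula: V = N * log2(η), where N = N1 + N2 and η = η1 + η2
η = 16 + 22 = 38
N = 64 + 109 = 173
log2(38) ≈ 5.2479
V = 173 * 5.2479 = 907.89

907.89


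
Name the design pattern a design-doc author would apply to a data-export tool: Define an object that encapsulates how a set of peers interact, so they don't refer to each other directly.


This matches the Mediator pattern

Mediator


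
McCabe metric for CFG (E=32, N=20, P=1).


Formula: V(G) = E - N + 2P
V(G) = 32 - 20 + 2*1
V(G) = 12 + 2
V(G) = 14

14


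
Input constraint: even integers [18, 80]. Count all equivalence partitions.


Constraint: even integers in [18, 80]
Class 1: x < 18 — out-of-range invalid
Class 2: x in [18,80] but odd — wrong type invalid
Class 3: x in [18,80] and even — valid
Class 4: x > 80 — out-of-range invalid
Total equivalence classes: 4

4 equivalence classes


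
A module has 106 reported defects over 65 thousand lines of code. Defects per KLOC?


Defect density = defects / KLOC
Defect density = 106 / 65
Defect density = 1.631 defects/KLOC

1.631 defects/KLOC


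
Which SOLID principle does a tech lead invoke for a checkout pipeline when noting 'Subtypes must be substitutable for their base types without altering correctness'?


This describes the Liskov Substitution Principle (LSP)

Liskov Substitution Principle (LSP)


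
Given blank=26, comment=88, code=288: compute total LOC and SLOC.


Total LOC = blank + comment + code
Total LOC = 26 + 88 + 288 = 402
SLOC (source only) = code = 288

Total LOC: 402, SLOC: 288


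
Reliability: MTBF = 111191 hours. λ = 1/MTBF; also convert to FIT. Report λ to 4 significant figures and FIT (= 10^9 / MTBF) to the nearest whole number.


Formula: λ = 1 / MTBF; FIT = λ × 1e9 = 1e9 / MTBF
λ = 1 / 111191 ≈ 8.994e-06 failures/hour
FIT = 1e9 / 111191 ≈ 8994 failures per 1e9 hours (nearest whole number)

λ = 8.994e-06 /h, FIT = 8994


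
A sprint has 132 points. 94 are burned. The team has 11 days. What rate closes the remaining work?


Formula: Required rate = Remaining points / Days left
Remaining = 132 - 94 = 38 points
Required rate = 38 / 11 = 3.45 points/day

3.45 points/day


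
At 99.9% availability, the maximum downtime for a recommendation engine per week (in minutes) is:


Formula: allowed downtime = period * (100 - SLA) / 100
Period (week) = 10080 minutes
Unavailability fraction = (100 - 99.9) / 100
Allowed downtime = 10080 * (100 - 99.9) / 100
Allowed downtime = 10.08 minutes

10.08 minutes


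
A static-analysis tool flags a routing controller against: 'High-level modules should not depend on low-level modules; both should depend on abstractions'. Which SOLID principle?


This describes the Dependency Inversion Principle (DIP)

Dependency Inversion Principle (DIP)


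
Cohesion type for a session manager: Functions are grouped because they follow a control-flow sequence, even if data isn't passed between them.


Reasoning: Grouped by order of execution within a routine, not by data flow
Type: Procedural cohesion

Procedural cohesion


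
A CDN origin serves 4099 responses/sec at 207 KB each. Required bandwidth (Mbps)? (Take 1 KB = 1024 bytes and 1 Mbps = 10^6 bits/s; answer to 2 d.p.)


Formula: Mbps = payload_bytes * RPS * 8 / 1e6
Payload per request = 207 KB = 207 * 1024 = 211968 bytes
Total bytes/sec = 211968 * 4099 = 868856832
Total bits/sec = 868856832 * 8 = 6950854656
Mbps = 6950854656 / 1e6 = 6950.85

6950.85 Mbps


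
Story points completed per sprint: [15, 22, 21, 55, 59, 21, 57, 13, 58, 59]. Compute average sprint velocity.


Formula: Avg velocity = Total points / Number of sprints
Points: [15, 22, 21, 55, 59, 21, 57, 13, 58, 59]
Sum = 15 + 22 + 21 + 55 + 59 + 21 + 57 + 13 + 58 + 59 = 380
Avg velocity = 380 / 10 = 38.0 points/sprint

38.0 points/sprint


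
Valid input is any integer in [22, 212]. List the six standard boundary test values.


Range: [22, 212]
Boundaries: just below min, min, min+1, max-1, max, just above max
Values: [21, 22, 23, 211, 212, 213]

[21, 22, 23, 211, 212, 213]


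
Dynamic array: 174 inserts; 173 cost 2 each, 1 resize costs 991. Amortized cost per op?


Formula: Amortized cost = Total cost / Operations
Total cost = (173 * 2) + (1 * 991)
Total cost = 346 + 991 = 1337
Amortized = 1337 / 174 = 7.6839

7.6839


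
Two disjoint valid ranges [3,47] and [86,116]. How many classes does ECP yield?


Valid ranges: [3,47] and [86,116]
Class 1: x < 3 — invalid
Class 2: 3 ≤ x ≤ 47 — valid
Class 3: 47 < x < 86 — invalid (gap between ranges)
Class 4: 86 ≤ x ≤ 116 — valid
Class 5: x > 116 — invalid
Total equivalence classes: 5

5 equivalence classes


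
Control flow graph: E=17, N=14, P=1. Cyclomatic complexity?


Formula: V(G) = E - N + 2P
V(G) = 17 - 14 + 2*1
V(G) = 3 + 2
V(G) = 5

5


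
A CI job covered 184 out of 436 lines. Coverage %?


Coverage = covered / total * 100
Coverage = 184 / 436 * 100
Coverage = 42.2%

42.2%


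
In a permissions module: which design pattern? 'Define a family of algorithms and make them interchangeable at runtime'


This matches the Strategy pattern

Strategy


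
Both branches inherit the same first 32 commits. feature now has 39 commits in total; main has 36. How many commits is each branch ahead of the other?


Common ancestor: commit #32
feature commits after divergence: 39 - 32 = 7
main commits after divergence: 36 - 32 = 4
feature is 7 commits ahead of main
main is 4 commits ahead of feature

feature ahead: 7, main ahead: 4


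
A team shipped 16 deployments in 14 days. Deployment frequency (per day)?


Formula: deployments per day = releases / days
= 16 / 14
= 1.143 deploys/day
(equivalently, 8.0 deploys/week)

1.143 deploys/day


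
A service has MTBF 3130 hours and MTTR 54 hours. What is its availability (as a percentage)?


Availability = MTBF / (MTBF + MTTR)
Availability = 3130 / (3130 + 54)
Availability = 3130 / 3184
Availability = 98.304%

98.304%


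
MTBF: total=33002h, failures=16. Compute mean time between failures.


Formula: MTBF = Total operating time / Number of failures
MTBF = 33002 / 16
MTBF = 2062.63 hours

2062.63 hours


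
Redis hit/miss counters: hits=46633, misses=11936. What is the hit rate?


Formula: hit rate = hits / (hits + misses) * 100
hit rate = 46633 / (46633 + 11936) * 100
hit rate = 46633 / 58569 * 100
hit rate = 79.62%

79.62%


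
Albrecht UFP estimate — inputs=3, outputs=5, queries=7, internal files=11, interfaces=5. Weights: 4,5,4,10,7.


UFP = EI*4 + EO*5 + EQ*4 + ILF*10 + EIF*7
UFP = 3*4 + 5*5 + 7*4 + 11*10 + 5*7
UFP = 12 + 25 + 28 + 110 + 35
UFP = 210

210


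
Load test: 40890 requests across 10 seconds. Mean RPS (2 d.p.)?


Formula: throughput = requests / seconds
throughput = 40890 / 10
throughput = 4089.0 requests/second

4089.0 requests/second


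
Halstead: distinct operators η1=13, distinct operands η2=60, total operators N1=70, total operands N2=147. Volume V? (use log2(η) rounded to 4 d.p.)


Formula: V = N * log2(η), where N = N1 + N2 and η = η1 + η2
η = 13 + 60 = 73
N = 70 + 147 = 217
log2(73) ≈ 6.1898
V = 217 * 6.1898 = 1343.19

1343.19


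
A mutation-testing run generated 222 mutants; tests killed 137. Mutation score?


Mutation score = killed / total * 100
Mutation score = 137 / 222 * 100
Mutation score = 61.71%

61.71%


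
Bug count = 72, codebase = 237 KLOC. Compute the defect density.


Defect density = defects / KLOC
Defect density = 72 / 237
Defect density = 0.304 defects/KLOC

0.304 defects/KLOC


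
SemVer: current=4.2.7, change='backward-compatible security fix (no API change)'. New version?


Current: 4.2.7
Change category: 'backward-compatible security fix (no API change)' → patch bump
SemVer rule: patch bump → increment PATCH (MAJOR and MINOR unchanged)
New: 4.2.8

4.2.8


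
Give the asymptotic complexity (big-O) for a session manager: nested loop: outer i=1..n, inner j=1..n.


Reasoning: n iterations times n iterations
Complexity: O(n^2)

O(n^2)


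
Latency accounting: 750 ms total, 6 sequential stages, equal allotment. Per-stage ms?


Formula: per_stage = total_budget / stages
per_stage = 750 / 6
per_stage = 125.0 ms

125.0 ms


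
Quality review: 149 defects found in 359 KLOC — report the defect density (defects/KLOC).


Defect density = defects / KLOC
Defect density = 149 / 359
Defect density = 0.415 defects/KLOC

0.415 defects/KLOC


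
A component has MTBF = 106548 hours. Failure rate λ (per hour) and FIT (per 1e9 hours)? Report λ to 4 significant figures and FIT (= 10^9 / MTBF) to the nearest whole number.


Formula: λ = 1 / MTBF; FIT = λ × 1e9 = 1e9 / MTBF
λ = 1 / 106548 ≈ 9.385e-06 failures/hour
FIT = 1e9 / 106548 ≈ 9385 failures per 1e9 hours (nearest whole number)

λ = 9.385e-06 /h, FIT = 9385


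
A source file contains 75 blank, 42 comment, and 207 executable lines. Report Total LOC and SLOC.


Total LOC = blank + comment + code
Total LOC = 75 + 42 + 207 = 324
SLOC (source only) = code = 207

Total LOC: 324, SLOC: 207


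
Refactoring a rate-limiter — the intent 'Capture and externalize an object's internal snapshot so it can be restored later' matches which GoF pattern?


This matches the Memento pattern

Memento


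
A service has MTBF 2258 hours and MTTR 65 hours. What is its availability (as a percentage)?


Availability = MTBF / (MTBF + MTTR)
Availability = 2258 / (2258 + 65)
Availability = 2258 / 2323
Availability = 97.2019%

97.2019%


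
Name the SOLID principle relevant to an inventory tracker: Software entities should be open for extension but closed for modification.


This describes the Open/Closed Principle (OCP)

Open/Closed Principle (OCP)


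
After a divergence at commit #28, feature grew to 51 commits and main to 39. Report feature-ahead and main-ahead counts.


Common ancestor: commit #28
feature commits after divergence: 51 - 28 = 23
main commits after divergence: 39 - 28 = 11
feature is 23 commits ahead of main
main is 11 commits ahead of feature

feature ahead: 23, main ahead: 11


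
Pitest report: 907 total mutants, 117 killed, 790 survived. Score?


Mutation score = killed / total * 100
Mutation score = 117 / 907 * 100
Mutation score = 12.9%

12.9%


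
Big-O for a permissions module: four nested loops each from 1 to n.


Reasoning: four levels of nesting
Complexity: O(n^4)

O(n^4)


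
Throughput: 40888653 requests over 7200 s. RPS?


Formula: throughput = requests / seconds
throughput = 40888653 / 7200
throughput = 5678.98 requests/second

5678.98 requests/second


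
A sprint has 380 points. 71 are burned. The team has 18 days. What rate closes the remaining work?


Formula: Required rate = Remaining points / Days left
Remaining = 380 - 71 = 309 points
Required rate = 309 / 18 = 17.17 points/day

17.17 points/day


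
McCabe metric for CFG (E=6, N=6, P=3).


Formula: V(G) = E - N + 2P
V(G) = 6 - 6 + 2*3
V(G) = 0 + 6
V(G) = 6

6


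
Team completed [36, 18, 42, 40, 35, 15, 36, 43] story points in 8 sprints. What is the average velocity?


Formula: Avg velocity = Total points / Number of sprints
Points: [36, 18, 42, 40, 35, 15, 36, 43]
Sum = 36 + 18 + 42 + 40 + 35 + 15 + 36 + 43 = 265
Avg velocity = 265 / 8 = 33.13 points/sprint

33.13 points/sprint


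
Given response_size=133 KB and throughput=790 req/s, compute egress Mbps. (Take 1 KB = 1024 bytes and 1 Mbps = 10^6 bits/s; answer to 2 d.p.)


Formula: Mbps = payload_bytes * RPS * 8 / 1e6
Payload per request = 133 KB = 133 * 1024 = 136192 bytes
Total bytes/sec = 136192 * 790 = 107591680
Total bits/sec = 107591680 * 8 = 860733440
Mbps = 860733440 / 1e6 = 860.73

860.73 Mbps


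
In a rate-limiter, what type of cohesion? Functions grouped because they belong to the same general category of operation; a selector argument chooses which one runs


Reasoning: Grouped by category of activity, not by data or sequence
Type: Logical cohesion

Logical cohesion


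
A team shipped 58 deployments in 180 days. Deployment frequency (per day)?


Formula: deployments per day = releases / days
= 58 / 180
= 0.322 deploys/day
(equivalently, 2.26 deploys/week)

0.322 deploys/day


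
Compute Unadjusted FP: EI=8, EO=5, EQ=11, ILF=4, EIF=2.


UFP = EI*4 + EO*5 + EQ*4 + ILF*10 + EIF*7
UFP = 8*4 + 5*5 + 11*4 + 4*10 + 2*7
UFP = 32 + 25 + 44 + 40 + 14
UFP = 155

155


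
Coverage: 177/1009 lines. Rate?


Coverage = covered / total * 100
Coverage = 177 / 1009 * 100
Coverage = 17.54%

17.54%


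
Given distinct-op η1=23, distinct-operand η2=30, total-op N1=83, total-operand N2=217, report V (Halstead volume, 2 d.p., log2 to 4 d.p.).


Formula: V = N * log2(η), where N = N1 + N2 and η = η1 + η2
η = 23 + 30 = 53
N = 83 + 217 = 300
log2(53) ≈ 5.7279
V = 300 * 5.7279 = 1718.37

1718.37


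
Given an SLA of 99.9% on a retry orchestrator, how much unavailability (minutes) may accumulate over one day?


Formula: allowed downtime = period * (100 - SLA) / 100
Period (day) = 1440 minutes
Unavailability fraction = (100 - 99.9) / 100
Allowed downtime = 1440 * (100 - 99.9) / 100
Allowed downtime = 1.44 minutes

1.44 minutes


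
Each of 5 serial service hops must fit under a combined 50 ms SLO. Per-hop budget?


Formula: per_stage = total_budget / stages
per_stage = 50 / 5
per_stage = 10.0 ms

10.0 ms


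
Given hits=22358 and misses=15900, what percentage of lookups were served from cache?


Formula: hit rate = hits / (hits + misses) * 100
hit rate = 22358 / (22358 + 15900) * 100
hit rate = 22358 / 38258 * 100
hit rate = 58.44%

58.44%


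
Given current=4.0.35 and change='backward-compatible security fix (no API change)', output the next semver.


Current: 4.0.35
Change category: 'backward-compatible security fix (no API change)' → patch bump
SemVer rule: patch bump → increment PATCH (MAJOR and MINOR unchanged)
New: 4.0.36

4.0.36


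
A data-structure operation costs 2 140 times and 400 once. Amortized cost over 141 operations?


Formula: Amortized cost = Total cost / Operations
Total cost = (140 * 2) + (1 * 400)
Total cost = 280 + 400 = 680
Amortized = 680 / 141 = 4.8227

4.8227


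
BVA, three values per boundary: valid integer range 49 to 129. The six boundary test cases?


Range: [49, 129]
Boundaries: just below min, min, min+1, max-1, max, just above max
Values: [48, 49, 50, 128, 129, 130]

[48, 49, 50, 128, 129, 130]


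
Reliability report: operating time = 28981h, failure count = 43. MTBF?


Formula: MTBF = Total operating time / Number of failures
MTBF = 28981 / 43
MTBF = 673.98 hours

673.98 hours


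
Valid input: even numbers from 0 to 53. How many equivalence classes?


Constraint: even integers in [0, 53]
Class 1: x < 0 — out-of-range invalid
Class 2: x in [0,53] but odd — wrong type invalid
Class 3: x in [0,53] and even — valid
Class 4: x > 53 — out-of-range invalid
Total equivalence classes: 4

4 equivalence classes


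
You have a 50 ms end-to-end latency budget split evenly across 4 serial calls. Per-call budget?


Formula: per_stage = total_budget / stages
per_stage = 50 / 4
per_stage = 12.5 ms

12.5 ms


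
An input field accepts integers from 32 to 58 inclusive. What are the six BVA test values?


Range: [32, 58]
Boundaries: just below min, min, min+1, max-1, max, just above max
Values: [31, 32, 33, 57, 58, 59]

[31, 32, 33, 57, 58, 59]


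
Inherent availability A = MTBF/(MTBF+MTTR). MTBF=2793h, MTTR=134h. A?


Availability = MTBF / (MTBF + MTTR)
Availability = 2793 / (2793 + 134)
Availability = 2793 / 2927
Availability = 95.4219%

95.4219%


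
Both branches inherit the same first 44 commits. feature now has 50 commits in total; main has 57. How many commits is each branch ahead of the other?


Common ancestor: commit #44
feature commits after divergence: 50 - 44 = 6
main commits after divergence: 57 - 44 = 13
feature is 6 commits ahead of main
main is 13 commits ahead of feature

feature ahead: 6, main ahead: 13


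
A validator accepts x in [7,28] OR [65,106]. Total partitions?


Valid ranges: [7,28] and [65,106]
Class 1: x < 7 — invalid
Class 2: 7 ≤ x ≤ 28 — valid
Class 3: 28 < x < 65 — invalid (gap between ranges)
Class 4: 65 ≤ x ≤ 106 — valid
Class 5: x > 106 — invalid
Total equivalence classes: 5

5 equivalence classes


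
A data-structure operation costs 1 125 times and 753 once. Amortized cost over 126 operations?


Formula: Amortized cost = Total cost / Operations
Total cost = (125 * 1) + (1 * 753)
Total cost = 125 + 753 = 878
Amortized = 878 / 126 = 6.9683

6.9683


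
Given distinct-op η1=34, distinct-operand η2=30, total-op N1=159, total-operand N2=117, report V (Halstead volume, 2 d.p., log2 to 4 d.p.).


Formula: V = N * log2(η), where N = N1 + N2 and η = η1 + η2
η = 34 + 30 = 64
N = 159 + 117 = 276
log2(64) ≈ 6.0000
V = 276 * 6.0000 = 1656.00

1656.00


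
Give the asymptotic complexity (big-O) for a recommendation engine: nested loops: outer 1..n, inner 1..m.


Reasoning: product of independent bounds
Complexity: O(n*m)

O(n*m)


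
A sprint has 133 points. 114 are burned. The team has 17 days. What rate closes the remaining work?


Formula: Required rate = Remaining points / Days left
Remaining = 133 - 114 = 19 points
Required rate = 19 / 17 = 1.12 points/day

1.12 points/day


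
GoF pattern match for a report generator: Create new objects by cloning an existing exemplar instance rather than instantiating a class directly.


This matches the Prototype pattern

Prototype


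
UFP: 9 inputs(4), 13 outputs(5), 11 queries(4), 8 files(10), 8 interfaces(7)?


UFP = EI*4 + EO*5 + EQ*4 + ILF*10 + EIF*7
UFP = 9*4 + 13*5 + 11*4 + 8*10 + 8*7
UFP = 36 + 65 + 44 + 80 + 56
UFP = 281

281


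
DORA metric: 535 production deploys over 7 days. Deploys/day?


Formula: deployments per day = releases / days
= 535 / 7
= 76.429 deploys/day
(equivalently, 535.0 deploys/week)

76.429 deploys/day


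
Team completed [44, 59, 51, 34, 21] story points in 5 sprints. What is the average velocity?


Formula: Avg velocity = Total points / Number of sprints
Points: [44, 59, 51, 34, 21]
Sum = 44 + 59 + 51 + 34 + 21 = 209
Avg velocity = 209 / 5 = 41.8 points/sprint

41.8 points/sprint


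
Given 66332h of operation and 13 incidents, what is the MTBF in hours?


Formula: MTBF = Total operating time / Number of failures
MTBF = 66332 / 13
MTBF = 5102.46 hours

5102.46 hours


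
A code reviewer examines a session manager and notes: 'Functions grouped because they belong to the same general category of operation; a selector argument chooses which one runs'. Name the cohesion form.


Reasoning: Grouped by category of activity, not by data or sequence
Type: Logical cohesion

Logical cohesion


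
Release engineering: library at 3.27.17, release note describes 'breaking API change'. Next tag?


Current: 3.27.17
Change category: 'breaking API change' → major bump
SemVer rule: major bump → increment MAJOR, reset MINOR and PATCH to 0
New: 4.0.0

4.0.0


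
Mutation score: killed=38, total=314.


Mutation score = killed / total * 100
Mutation score = 38 / 314 * 100
Mutation score = 12.1%

12.1%


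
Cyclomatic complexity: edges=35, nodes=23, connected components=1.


Formula: V(G) = E - N + 2P
V(G) = 35 - 23 + 2*1
V(G) = 12 + 2
V(G) = 14

14


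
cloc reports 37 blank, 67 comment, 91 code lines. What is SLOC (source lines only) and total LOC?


Total LOC = blank + comment + code
Total LOC = 37 + 67 + 91 = 195
SLOC (source only) = code = 91

Total LOC: 195, SLOC: 91


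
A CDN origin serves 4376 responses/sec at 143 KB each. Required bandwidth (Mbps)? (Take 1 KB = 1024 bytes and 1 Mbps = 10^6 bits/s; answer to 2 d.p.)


Formula: Mbps = payload_bytes * RPS * 8 / 1e6
Payload per request = 143 KB = 143 * 1024 = 146432 bytes
Total bytes/sec = 146432 * 4376 = 640786432
Total bits/sec = 640786432 * 8 = 5126291456
Mbps = 5126291456 / 1e6 = 5126.29

5126.29 Mbps
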